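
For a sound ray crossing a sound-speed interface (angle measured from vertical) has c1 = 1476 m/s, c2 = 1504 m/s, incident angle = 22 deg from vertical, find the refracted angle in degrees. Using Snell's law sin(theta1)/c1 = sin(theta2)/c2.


22.44 deg


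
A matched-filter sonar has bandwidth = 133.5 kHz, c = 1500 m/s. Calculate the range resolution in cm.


dR = c/(2*BW) = 1500 / (2 * 133.5e3) = 0.0056 m = 0.56 cm

0.56 cm


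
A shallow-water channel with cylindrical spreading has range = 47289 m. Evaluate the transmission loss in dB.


TL = 10*log10(47289) = 46.75

46.75 dB


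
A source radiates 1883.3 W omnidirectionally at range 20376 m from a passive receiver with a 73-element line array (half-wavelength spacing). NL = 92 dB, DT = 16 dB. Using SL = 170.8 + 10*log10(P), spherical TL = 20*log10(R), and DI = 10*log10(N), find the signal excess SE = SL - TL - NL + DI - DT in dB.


Step 1: SL = 170.8 + 10*log10(1883.3) = 203.55 dB
Step 2: TL = 20*log10(20376) = 86.18 dB
Step 3: DI = 10*log10(73) = 18.63 dB
Step 4: SE = SL - TL - NL + DI - DT = 203.55 - 86.18 - 92 + 18.63 - 16 = 28.0

28.0 dB


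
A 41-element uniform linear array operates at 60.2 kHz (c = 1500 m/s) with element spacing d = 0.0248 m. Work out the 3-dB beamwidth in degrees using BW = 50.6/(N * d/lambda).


1.24 deg


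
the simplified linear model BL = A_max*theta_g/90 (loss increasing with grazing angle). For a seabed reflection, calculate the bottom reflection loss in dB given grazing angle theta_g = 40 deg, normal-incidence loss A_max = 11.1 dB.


BL = A_max * theta_g / 90 = 11.1 * 40 / 90 = 4.93

4.93 dB


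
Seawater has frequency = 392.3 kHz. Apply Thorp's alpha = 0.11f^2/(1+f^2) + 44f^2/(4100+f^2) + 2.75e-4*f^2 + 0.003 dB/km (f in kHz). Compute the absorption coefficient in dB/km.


f^2 = 153899.29
alpha = 0.11*153899.29/(1+153899.29) + 44*153899.29/(4100+153899.29) + 2.75e-4*153899.29 + 0.003 = 85.294

85.294 dB/km


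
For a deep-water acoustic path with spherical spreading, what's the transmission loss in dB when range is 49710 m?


93.93 dB


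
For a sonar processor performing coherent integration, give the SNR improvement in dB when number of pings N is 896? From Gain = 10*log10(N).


Gain = 10*log10(896) = 29.52

29.52 dB


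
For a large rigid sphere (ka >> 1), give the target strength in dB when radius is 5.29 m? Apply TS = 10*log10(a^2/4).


TS = 10*log10(5.29^2 / 4) = 10*log10(6.996025) = 8.45

8.45 dB


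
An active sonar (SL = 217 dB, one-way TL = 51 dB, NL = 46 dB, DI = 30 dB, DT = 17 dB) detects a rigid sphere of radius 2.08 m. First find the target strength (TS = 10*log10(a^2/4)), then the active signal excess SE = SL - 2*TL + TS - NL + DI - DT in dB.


Step 1: TS = 10*log10(2.08^2/4) = 0.34 dB
Step 2: SE = SL - 2*TL + TS - NL + DI - DT = 217 - 2*51 + (0.34) - 46 + 30 - 17 = 82.34

82.34 dB


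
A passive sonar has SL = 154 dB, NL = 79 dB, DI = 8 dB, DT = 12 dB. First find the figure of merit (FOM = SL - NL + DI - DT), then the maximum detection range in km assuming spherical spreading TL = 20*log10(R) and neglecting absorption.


Step 1: FOM = SL - NL + DI - DT = 154 - 79 + 8 - 12 = 71 dB
Step 2: at max range FOM = TL = 20*log10(R), so R = 10^(71/20) = 3548.13 m = 3.55 km

3.55 km


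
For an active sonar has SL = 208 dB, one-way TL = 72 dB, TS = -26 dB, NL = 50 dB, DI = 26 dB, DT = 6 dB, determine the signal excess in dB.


8 dB


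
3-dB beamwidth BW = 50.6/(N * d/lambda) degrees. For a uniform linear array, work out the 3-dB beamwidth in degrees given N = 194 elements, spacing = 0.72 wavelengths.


BW = 50.6 / (194 * 0.72) = 50.6 / 139.68 = 0.36

0.36 deg


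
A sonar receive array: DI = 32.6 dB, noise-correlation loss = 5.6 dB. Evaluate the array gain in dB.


AG = DI - L_corr = 32.6 - 5.6 = 27.0

27.0 dB


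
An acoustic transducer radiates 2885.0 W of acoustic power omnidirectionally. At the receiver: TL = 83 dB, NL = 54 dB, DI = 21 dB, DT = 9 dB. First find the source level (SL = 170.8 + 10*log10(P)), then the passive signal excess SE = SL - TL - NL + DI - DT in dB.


Step 1: SL = 170.8 + 10*log10(2885.0) = 205.4 dB
Step 2: SE = SL - TL - NL + DI - DT = 205.4 - 83 - 54 + 21 - 9 = 80.4

80.4 dB


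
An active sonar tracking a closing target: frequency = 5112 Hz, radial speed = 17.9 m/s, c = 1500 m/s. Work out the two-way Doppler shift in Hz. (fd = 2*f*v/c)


122.01 Hz


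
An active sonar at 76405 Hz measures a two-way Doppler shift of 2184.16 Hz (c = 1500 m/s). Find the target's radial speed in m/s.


From fd = 2*f*v/c, v = c*fd/(2*f) = 1500 * 2184.16 / (2*76405) = 21.44

21.44 m/s


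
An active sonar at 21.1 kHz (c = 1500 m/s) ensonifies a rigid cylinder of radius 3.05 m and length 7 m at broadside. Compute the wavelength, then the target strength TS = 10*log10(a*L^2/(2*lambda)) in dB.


Step 1: lambda = c/f = 1500/21100 = 0.07109 m
Step 2: TS = 10*log10(a*L^2/(2*lambda)) = 10*log10(3.05*7^2/(2*0.07109)) = 30.22

30.22 dB


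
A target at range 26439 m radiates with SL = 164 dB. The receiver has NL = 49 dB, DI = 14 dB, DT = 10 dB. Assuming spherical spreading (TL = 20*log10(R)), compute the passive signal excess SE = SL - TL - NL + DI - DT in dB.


Step 1: TL = 20*log10(26439) = 88.44 dB
Step 2: SE = 164 - 88.44 - 49 + 14 - 10 = 30.56

30.56 dB


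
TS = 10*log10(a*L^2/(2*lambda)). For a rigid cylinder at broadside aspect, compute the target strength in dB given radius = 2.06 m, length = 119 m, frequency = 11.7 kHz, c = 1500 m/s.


lambda = 1500/11700 = 0.12821 m
TS = 10*log10(2.06*119^2/(2*0.12821)) = 50.56

50.56 dB


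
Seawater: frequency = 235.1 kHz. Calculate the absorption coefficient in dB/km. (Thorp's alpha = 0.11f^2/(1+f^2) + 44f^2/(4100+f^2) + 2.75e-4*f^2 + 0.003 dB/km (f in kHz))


f^2 = 55272.01
alpha = 0.11*55272.01/(1+55272.01) + 44*55272.01/(4100+55272.01) + 2.75e-4*55272.01 + 0.003 = 56.274

56.274 dB/km


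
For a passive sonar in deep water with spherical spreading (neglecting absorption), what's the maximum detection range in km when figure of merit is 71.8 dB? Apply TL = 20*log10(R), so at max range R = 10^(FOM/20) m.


At max range FOM = TL, so 20*log10(R) = 71.8
R = 10^(71.8/20) = 3890.45 m = 3.89 km

3.89 km


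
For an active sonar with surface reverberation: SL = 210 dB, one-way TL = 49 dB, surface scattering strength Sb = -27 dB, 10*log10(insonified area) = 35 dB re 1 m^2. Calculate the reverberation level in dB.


RL = SL - 2*TL + Sb + 10*log10(A) = 210 - 2*49 + (-27) + 35 = 120

120 dB


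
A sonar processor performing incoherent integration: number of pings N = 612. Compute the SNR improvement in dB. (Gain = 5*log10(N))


13.93 dB


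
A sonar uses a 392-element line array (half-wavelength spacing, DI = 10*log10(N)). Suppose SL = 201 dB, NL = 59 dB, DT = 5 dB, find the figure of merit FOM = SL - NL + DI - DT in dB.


162.93 dB


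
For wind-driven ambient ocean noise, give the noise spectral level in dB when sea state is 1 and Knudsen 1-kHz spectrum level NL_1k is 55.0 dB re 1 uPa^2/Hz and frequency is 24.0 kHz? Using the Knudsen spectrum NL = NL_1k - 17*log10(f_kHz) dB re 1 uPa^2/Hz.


NL = NL_1k - 17*log10(f_kHz) = 55.0 - 17*log10(24.0) = 55.0 - (23.46) = 31.54

31.54 dB


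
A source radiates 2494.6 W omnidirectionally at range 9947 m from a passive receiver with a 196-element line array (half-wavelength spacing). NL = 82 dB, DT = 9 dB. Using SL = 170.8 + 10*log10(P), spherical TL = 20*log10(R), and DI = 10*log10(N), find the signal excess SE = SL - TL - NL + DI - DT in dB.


56.74 dB


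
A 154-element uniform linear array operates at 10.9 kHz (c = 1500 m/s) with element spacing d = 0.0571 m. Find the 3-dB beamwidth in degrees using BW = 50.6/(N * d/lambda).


Step 1: lambda = 1500/10900 = 0.13761 m
Step 2: d/lambda = 0.0571/0.13761 = 0.4149
Step 3: BW = 50.6/(N * d/lambda) = 50.6/(154 * 0.4149) = 0.79

0.79 deg


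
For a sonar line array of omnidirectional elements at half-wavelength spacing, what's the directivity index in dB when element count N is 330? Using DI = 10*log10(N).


25.19 dB


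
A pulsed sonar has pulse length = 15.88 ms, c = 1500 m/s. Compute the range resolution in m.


dR = c*tau/2 = 1500 * 15.88e-3 / 2 = 11.91

11.91 m


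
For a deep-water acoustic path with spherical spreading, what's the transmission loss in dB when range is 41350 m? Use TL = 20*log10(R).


92.33 dB


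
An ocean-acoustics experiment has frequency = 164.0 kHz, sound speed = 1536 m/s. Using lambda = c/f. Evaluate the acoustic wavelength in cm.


lambda = c/f = 1536 / 164000 = 0.0094 m = 0.94 cm

0.94 cm


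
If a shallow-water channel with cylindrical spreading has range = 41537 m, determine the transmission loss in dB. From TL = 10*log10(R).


46.18 dB


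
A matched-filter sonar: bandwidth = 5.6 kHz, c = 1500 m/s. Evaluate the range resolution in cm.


dR = c/(2*BW) = 1500 / (2 * 5.6e3) = 0.1339 m = 13.39 cm

13.39 cm


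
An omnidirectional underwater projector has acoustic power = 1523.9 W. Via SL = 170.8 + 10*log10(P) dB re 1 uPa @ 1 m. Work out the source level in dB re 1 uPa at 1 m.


202.63 dB


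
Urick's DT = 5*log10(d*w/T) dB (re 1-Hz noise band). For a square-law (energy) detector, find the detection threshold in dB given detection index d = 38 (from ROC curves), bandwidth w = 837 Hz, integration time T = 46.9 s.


14.16 dB


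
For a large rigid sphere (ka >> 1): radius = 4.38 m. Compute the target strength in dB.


6.81 dB


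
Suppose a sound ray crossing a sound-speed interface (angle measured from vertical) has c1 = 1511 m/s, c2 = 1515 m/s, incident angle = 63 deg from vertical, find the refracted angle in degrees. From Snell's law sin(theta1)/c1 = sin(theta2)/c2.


sin(theta2) = (c2/c1)*sin(theta1) = (1515/1511)*sin(63 deg) = 0.89337
theta2 = arcsin(0.89337) = 63.3

63.3 deg


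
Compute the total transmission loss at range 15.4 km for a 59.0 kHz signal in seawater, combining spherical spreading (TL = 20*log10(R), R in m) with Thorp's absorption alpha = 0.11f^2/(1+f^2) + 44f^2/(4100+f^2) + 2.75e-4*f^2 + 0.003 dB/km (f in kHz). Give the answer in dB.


411.37 dB


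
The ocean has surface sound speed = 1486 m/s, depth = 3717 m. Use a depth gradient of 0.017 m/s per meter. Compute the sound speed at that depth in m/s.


c = 1486 + 0.017 * 3717 = 1549.189

1549.189 m/s


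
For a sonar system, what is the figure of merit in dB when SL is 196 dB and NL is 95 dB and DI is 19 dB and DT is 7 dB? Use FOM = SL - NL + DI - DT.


FOM = SL - NL + DI - DT = 196 - 95 + 19 - 7 = 113

113 dB


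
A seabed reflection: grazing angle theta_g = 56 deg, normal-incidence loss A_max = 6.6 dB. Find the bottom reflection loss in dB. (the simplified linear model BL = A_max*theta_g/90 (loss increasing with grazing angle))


BL = A_max * theta_g / 90 = 6.6 * 56 / 90 = 4.11

4.11 dB


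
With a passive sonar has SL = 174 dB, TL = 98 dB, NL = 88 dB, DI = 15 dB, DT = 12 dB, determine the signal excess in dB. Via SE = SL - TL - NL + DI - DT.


-9 dB


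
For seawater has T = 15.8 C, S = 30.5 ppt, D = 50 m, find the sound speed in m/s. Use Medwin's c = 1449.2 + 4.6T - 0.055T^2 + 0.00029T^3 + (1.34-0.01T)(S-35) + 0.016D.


c = 1449.2 + 4.6*15.8 - 0.055*15.8^2 + 0.00029*15.8^3 + (1.34 - 0.01*15.8)*(30.5 - 35) + 0.016*50 = 1504.77

1504.77 m/s


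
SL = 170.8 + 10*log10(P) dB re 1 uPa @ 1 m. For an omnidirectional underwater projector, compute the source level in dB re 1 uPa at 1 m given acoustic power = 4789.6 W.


207.6 dB


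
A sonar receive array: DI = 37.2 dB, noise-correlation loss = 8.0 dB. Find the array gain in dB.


AG = DI - L_corr = 37.2 - 8.0 = 29.2

29.2 dB


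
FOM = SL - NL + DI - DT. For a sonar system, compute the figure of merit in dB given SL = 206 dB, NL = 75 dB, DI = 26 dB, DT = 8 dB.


149 dB


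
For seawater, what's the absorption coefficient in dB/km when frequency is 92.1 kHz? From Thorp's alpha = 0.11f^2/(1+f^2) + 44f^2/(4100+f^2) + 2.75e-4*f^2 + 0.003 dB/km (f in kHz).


f^2 = 8482.41
alpha = 0.11*8482.41/(1+8482.41) + 44*8482.41/(4100+8482.41) + 2.75e-4*8482.41 + 0.003 = 32.108

32.108 dB/km


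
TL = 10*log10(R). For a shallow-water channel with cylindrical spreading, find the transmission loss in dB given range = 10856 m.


40.36 dB


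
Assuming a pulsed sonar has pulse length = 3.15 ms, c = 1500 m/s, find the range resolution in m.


dR = c*tau/2 = 1500 * 3.15e-3 / 2 = 2.3625

2.3625 m


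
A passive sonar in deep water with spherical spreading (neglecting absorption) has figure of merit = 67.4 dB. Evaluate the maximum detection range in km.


At max range FOM = TL, so 20*log10(R) = 67.4
R = 10^(67.4/20) = 2344.23 m = 2.34 km

2.34 km


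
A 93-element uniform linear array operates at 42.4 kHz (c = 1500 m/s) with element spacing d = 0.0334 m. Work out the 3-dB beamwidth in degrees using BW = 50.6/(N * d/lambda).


Step 1: lambda = 1500/42400 = 0.03538 m
Step 2: d/lambda = 0.0334/0.03538 = 0.944
Step 3: BW = 50.6/(N * d/lambda) = 50.6/(93 * 0.944) = 0.58

0.58 deg


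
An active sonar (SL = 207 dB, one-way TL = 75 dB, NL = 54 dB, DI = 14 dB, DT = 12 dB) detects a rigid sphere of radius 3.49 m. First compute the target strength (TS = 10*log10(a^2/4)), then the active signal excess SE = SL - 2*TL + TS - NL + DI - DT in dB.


Step 1: TS = 10*log10(3.49^2/4) = 4.84 dB
Step 2: SE = SL - 2*TL + TS - NL + DI - DT = 207 - 2*75 + (4.84) - 54 + 14 - 12 = 9.84

9.84 dB


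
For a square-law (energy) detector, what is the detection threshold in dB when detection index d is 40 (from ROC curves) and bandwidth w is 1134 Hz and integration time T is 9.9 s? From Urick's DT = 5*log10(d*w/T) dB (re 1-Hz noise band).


18.31 dB


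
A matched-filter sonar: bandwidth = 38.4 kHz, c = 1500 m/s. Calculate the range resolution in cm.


dR = c/(2*BW) = 1500 / (2 * 38.4e3) = 0.0195 m = 1.95 cm

1.95 cm


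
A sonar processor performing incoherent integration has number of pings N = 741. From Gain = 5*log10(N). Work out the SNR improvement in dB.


Gain = 5*log10(741) = 14.35

14.35 dB


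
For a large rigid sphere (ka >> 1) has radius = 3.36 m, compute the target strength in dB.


TS = 10*log10(3.36^2 / 4) = 10*log10(2.8224) = 4.51

4.51 dB


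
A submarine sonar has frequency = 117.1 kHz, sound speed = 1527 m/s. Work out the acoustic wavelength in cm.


lambda = c/f = 1527 / 117100 = 0.013 m = 1.3 cm

1.3 cm


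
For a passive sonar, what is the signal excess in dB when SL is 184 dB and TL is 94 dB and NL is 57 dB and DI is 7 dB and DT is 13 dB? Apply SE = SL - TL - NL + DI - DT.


SE = SL - TL - NL + DI - DT = 184 - 94 - 57 + 7 - 13 = 27

27 dB


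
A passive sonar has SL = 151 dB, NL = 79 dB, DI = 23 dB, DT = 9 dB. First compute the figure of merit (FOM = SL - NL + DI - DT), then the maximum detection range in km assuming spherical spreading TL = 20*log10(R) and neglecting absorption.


Step 1: FOM = SL - NL + DI - DT = 151 - 79 + 23 - 9 = 86 dB
Step 2: at max range FOM = TL = 20*log10(R), so R = 10^(86/20) = 19952.62 m = 19.95 km

19.95 km


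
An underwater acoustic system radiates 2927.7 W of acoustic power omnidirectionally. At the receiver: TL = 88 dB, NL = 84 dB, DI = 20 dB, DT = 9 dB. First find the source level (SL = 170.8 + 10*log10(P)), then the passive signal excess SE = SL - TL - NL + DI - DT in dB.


Step 1: SL = 170.8 + 10*log10(2927.7) = 205.47 dB
Step 2: SE = SL - TL - NL + DI - DT = 205.47 - 88 - 84 + 20 - 9 = 44.47

44.47 dB


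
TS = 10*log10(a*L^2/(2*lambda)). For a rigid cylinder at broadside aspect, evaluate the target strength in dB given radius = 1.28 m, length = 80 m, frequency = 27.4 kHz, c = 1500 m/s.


lambda = 1500/27400 = 0.05474 m
TS = 10*log10(1.28*80^2/(2*0.05474)) = 48.74

48.74 dB


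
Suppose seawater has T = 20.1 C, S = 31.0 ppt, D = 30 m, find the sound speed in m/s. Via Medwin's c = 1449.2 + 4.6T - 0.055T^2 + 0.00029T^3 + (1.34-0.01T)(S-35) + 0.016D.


1517.72 m/s


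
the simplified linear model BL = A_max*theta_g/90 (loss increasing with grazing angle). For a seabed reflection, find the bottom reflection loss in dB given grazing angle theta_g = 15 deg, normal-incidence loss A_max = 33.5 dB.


5.58 dB


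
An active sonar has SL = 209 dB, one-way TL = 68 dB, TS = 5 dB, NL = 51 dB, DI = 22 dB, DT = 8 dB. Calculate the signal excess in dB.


SE = SL - 2*TL + TS - NL + DI - DT = 209 - 2*68 + (5) - 51 + 22 - 8 = 41

41 dB


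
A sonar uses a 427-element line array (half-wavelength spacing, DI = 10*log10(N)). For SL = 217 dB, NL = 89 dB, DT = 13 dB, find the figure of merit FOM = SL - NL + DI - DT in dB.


141.3 dB


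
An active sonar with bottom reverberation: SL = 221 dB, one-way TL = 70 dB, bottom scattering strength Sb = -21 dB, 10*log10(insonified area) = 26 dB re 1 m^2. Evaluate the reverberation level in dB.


86 dB


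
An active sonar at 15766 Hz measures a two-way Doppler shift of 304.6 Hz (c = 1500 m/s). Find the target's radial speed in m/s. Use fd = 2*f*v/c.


14.49 m/s


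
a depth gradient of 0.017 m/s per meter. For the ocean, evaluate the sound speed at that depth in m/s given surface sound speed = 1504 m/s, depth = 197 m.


c = 1504 + 0.017 * 197 = 1507.349

1507.349 m/s


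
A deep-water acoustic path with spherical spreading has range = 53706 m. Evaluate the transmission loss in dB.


TL = 20*log10(53706) = 94.6

94.6 dB


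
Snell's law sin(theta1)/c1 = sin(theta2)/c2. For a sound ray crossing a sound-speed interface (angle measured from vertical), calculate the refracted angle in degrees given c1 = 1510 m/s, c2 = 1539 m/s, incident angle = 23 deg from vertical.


sin(theta2) = (c2/c1)*sin(theta1) = (1539/1510)*sin(23 deg) = 0.39824
theta2 = arcsin(0.39824) = 23.47

23.47 deg


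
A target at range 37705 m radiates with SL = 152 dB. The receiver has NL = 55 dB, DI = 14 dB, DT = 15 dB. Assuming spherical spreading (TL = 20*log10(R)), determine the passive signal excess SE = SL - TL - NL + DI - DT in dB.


4.47 dB


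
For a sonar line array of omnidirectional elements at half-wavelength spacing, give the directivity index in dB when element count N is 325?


25.12 dB


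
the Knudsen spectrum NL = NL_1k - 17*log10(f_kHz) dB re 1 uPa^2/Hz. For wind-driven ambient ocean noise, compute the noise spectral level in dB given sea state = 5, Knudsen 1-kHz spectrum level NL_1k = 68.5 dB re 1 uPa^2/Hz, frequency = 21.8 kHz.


45.75 dB


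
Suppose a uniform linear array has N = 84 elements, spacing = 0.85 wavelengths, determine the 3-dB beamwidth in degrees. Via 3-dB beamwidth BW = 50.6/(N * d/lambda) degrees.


0.71 deg


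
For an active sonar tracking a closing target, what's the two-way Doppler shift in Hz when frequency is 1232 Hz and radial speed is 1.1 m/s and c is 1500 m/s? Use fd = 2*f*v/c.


fd = 2*f*v/c = 2 * 1232 * 1.1 / 1500 = 1.81

1.81 Hz


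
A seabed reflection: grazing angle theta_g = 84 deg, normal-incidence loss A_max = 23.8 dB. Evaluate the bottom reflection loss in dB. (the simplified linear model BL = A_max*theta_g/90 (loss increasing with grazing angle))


BL = A_max * theta_g / 90 = 23.8 * 84 / 90 = 22.21

22.21 dB


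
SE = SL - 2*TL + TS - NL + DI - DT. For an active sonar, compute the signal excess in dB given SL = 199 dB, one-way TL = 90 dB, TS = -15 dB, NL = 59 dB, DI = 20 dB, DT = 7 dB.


SE = SL - 2*TL + TS - NL + DI - DT = 199 - 2*90 + (-15) - 59 + 20 - 7 = -42

-42 dB


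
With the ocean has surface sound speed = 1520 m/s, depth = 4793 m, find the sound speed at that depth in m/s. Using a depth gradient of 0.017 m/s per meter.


c = 1520 + 0.017 * 4793 = 1601.481

1601.481 m/s


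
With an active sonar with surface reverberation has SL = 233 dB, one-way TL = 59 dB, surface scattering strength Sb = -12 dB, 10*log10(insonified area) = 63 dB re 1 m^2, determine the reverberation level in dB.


RL = SL - 2*TL + Sb + 10*log10(A) = 233 - 2*59 + (-12) + 63 = 166

166 dB


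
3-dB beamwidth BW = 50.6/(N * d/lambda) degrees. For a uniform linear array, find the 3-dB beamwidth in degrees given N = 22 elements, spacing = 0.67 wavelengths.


BW = 50.6 / (22 * 0.67) = 50.6 / 14.74 = 3.43

3.43 deg


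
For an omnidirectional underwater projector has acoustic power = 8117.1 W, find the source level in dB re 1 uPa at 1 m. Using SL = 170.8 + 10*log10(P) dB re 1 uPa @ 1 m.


209.89 dB


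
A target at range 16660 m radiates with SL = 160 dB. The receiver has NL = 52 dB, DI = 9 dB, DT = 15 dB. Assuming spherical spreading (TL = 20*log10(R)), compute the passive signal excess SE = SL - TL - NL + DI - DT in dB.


Step 1: TL = 20*log10(16660) = 84.43 dB
Step 2: SE = 160 - 84.43 - 52 + 9 - 15 = 17.57

17.57 dB


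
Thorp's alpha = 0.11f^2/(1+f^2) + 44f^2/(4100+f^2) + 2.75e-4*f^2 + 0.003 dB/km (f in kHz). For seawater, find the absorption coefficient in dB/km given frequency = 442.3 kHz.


f^2 = 195629.29
alpha = 0.11*195629.29/(1+195629.29) + 44*195629.29/(4100+195629.29) + 2.75e-4*195629.29 + 0.003 = 97.008

97.008 dB/km


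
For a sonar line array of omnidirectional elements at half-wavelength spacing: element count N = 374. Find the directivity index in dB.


25.73 dB


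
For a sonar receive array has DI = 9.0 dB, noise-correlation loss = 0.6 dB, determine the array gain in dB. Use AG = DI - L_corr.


8.4 dB


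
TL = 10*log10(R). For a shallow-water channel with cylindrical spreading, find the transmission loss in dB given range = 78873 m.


TL = 10*log10(78873) = 48.97

48.97 dB


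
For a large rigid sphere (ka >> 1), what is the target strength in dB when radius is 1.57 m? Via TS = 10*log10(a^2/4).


-2.1 dB


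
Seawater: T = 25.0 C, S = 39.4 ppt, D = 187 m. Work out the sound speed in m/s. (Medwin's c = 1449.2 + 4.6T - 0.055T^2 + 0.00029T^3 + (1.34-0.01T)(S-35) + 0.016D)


1542.14 m/s


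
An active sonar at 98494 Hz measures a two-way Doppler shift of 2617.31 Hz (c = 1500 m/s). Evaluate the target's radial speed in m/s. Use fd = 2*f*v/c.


19.93 m/s


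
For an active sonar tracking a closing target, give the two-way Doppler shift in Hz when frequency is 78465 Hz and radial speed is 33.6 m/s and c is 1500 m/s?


fd = 2*f*v/c = 2 * 78465 * 33.6 / 1500 = 3515.23

3515.23 Hz


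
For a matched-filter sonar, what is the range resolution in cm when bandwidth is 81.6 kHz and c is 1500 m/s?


dR = c/(2*BW) = 1500 / (2 * 81.6e3) = 0.0092 m = 0.92 cm

0.92 cm


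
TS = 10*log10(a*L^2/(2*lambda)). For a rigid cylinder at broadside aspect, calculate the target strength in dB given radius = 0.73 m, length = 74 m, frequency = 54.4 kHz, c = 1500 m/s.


lambda = 1500/54400 = 0.02757 m
TS = 10*log10(0.73*74^2/(2*0.02757)) = 48.6

48.6 dB


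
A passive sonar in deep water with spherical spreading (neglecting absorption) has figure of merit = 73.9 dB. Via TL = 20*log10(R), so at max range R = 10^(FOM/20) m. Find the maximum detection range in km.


4.95 km


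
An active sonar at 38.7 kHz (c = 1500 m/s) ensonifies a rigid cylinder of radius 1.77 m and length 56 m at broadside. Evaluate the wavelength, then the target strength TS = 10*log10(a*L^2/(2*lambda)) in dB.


Step 1: lambda = c/f = 1500/38700 = 0.03876 m
Step 2: TS = 10*log10(a*L^2/(2*lambda)) = 10*log10(1.77*56^2/(2*0.03876)) = 48.55

48.55 dB


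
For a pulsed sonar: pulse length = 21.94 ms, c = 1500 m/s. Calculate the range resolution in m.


16.455 m


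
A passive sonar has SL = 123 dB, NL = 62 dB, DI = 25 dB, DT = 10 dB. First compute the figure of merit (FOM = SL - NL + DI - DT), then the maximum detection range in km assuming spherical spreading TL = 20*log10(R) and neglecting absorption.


Step 1: FOM = SL - NL + DI - DT = 123 - 62 + 25 - 10 = 76 dB
Step 2: at max range FOM = TL = 20*log10(R), so R = 10^(76/20) = 6309.57 m = 6.31 km

6.31 km


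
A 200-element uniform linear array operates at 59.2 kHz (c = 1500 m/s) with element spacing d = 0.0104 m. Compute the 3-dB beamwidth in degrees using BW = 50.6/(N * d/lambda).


0.62 deg


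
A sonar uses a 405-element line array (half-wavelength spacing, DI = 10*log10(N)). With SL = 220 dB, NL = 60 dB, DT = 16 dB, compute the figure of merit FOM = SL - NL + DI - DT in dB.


Step 1: DI = 10*log10(405) = 26.07 dB
Step 2: FOM = SL - NL + DI - DT = 220 - 60 + 26.07 - 16 = 170.07

170.07 dB


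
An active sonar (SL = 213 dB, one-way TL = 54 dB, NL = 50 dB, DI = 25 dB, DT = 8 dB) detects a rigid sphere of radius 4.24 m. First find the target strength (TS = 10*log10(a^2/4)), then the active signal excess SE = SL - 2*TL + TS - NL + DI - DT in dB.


Step 1: TS = 10*log10(4.24^2/4) = 6.53 dB
Step 2: SE = SL - 2*TL + TS - NL + DI - DT = 213 - 2*54 + (6.53) - 50 + 25 - 8 = 78.53

78.53 dB


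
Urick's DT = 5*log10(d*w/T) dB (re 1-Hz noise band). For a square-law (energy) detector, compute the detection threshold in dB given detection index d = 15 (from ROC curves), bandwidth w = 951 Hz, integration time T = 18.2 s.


14.47 dB


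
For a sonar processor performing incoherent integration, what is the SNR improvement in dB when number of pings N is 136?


Gain = 5*log10(136) = 10.67

10.67 dB


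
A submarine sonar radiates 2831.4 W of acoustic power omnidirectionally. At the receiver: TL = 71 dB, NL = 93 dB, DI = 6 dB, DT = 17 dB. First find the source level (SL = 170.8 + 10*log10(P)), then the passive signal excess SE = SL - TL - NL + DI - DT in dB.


Step 1: SL = 170.8 + 10*log10(2831.4) = 205.32 dB
Step 2: SE = SL - TL - NL + DI - DT = 205.32 - 71 - 93 + 6 - 17 = 30.32

30.32 dB


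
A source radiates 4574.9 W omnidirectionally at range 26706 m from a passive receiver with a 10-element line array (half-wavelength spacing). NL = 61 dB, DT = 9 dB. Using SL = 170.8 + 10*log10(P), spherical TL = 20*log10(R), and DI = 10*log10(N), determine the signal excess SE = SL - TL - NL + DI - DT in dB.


Step 1: SL = 170.8 + 10*log10(4574.9) = 207.4 dB
Step 2: TL = 20*log10(26706) = 88.53 dB
Step 3: DI = 10*log10(10) = 10.0 dB
Step 4: SE = SL - TL - NL + DI - DT = 207.4 - 88.53 - 61 + 10.0 - 9 = 58.87

58.87 dB


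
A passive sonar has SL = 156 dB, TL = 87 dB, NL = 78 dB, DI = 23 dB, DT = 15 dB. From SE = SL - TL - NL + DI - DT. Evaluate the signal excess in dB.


-1 dB


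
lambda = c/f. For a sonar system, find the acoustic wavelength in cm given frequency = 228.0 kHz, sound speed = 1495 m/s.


lambda = c/f = 1495 / 228000 = 0.0066 m = 0.66 cm

0.66 cm


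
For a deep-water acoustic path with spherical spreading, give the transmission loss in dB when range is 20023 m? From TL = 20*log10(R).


86.03 dB


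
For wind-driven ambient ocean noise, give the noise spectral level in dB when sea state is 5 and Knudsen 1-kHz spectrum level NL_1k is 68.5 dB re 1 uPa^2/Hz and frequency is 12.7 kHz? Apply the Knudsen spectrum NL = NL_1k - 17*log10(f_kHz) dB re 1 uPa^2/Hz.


NL = NL_1k - 17*log10(f_kHz) = 68.5 - 17*log10(12.7) = 68.5 - (18.76) = 49.74

49.74 dB


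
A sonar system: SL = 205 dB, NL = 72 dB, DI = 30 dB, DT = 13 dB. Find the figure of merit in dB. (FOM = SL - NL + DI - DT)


FOM = SL - NL + DI - DT = 205 - 72 + 30 - 13 = 150

150 dB


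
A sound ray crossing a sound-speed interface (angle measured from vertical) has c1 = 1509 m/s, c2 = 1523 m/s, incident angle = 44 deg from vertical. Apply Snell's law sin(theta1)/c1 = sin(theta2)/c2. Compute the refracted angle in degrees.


sin(theta2) = (c2/c1)*sin(theta1) = (1523/1509)*sin(44 deg) = 0.7011
theta2 = arcsin(0.7011) = 44.52

44.52 deg


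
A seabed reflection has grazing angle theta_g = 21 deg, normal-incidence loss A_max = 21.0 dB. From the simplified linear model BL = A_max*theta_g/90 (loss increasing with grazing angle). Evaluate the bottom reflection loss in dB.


BL = A_max * theta_g / 90 = 21.0 * 21 / 90 = 4.9

4.9 dB


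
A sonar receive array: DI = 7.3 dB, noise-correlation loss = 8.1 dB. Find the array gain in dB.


-0.8 dB


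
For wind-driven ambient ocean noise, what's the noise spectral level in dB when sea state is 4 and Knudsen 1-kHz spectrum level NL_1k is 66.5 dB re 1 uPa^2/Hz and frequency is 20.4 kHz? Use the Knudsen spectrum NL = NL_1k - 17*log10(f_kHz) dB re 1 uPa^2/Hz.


44.24 dB


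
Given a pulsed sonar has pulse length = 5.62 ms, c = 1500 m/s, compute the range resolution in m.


dR = c*tau/2 = 1500 * 5.62e-3 / 2 = 4.215

4.215 m


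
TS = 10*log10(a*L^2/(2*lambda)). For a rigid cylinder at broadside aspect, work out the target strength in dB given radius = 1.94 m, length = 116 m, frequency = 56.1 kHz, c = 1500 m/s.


56.89 dB


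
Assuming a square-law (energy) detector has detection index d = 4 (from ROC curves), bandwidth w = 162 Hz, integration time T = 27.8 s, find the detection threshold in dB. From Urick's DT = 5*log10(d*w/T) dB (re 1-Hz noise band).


DT = 5*log10(d*w/T) = 5*log10(4 * 162 / 27.8) = 5*log10(23.31) = 6.84

6.84 dB


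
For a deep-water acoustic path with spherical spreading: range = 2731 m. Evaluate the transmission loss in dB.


TL = 20*log10(2731) = 68.73

68.73 dB


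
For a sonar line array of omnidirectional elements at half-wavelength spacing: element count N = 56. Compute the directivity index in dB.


DI = 10*log10(56) = 17.48

17.48 dB


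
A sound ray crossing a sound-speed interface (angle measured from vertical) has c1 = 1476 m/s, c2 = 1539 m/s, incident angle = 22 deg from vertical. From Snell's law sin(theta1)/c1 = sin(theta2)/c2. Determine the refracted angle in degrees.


sin(theta2) = (c2/c1)*sin(theta1) = (1539/1476)*sin(22 deg) = 0.3906
theta2 = arcsin(0.3906) = 22.99

22.99 deg


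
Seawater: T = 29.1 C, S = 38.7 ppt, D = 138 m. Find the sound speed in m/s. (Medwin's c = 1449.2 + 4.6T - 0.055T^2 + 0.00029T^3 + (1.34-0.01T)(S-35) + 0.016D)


c = 1449.2 + 4.6*29.1 - 0.055*29.1^2 + 0.00029*29.1^3 + (1.34 - 0.01*29.1)*(38.7 - 35) + 0.016*138 = 1549.72

1549.72 m/s


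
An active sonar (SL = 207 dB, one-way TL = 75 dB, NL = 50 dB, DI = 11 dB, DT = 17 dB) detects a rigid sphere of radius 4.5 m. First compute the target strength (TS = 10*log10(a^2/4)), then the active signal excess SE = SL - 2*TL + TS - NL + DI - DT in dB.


Step 1: TS = 10*log10(4.5^2/4) = 7.04 dB
Step 2: SE = SL - 2*TL + TS - NL + DI - DT = 207 - 2*75 + (7.04) - 50 + 11 - 17 = 8.04

8.04 dB


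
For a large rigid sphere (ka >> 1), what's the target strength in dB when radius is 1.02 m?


TS = 10*log10(1.02^2 / 4) = 10*log10(0.2601) = -5.85

-5.85 dB


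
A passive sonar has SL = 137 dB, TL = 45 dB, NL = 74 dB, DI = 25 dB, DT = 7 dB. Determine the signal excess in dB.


SE = SL - TL - NL + DI - DT = 137 - 45 - 74 + 25 - 7 = 36

36 dB


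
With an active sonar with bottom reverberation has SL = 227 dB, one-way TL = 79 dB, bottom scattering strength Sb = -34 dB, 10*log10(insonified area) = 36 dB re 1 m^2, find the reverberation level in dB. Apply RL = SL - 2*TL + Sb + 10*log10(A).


71 dB


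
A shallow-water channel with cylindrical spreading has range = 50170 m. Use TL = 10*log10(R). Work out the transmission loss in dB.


TL = 10*log10(50170) = 47.0

47.0 dB


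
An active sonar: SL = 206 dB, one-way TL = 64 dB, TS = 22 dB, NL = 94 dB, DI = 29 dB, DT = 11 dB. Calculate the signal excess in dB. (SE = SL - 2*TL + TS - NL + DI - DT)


SE = SL - 2*TL + TS - NL + DI - DT = 206 - 2*64 + (22) - 94 + 29 - 11 = 24

24 dB


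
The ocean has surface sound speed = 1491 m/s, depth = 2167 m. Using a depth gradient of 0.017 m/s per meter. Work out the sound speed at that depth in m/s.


c = 1491 + 0.017 * 2167 = 1527.839

1527.839 m/s


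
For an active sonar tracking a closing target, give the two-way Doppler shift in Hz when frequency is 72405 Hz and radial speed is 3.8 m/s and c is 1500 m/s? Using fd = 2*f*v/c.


fd = 2*f*v/c = 2 * 72405 * 3.8 / 1500 = 366.85

366.85 Hz


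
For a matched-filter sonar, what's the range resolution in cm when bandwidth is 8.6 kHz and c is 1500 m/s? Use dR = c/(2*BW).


dR = c/(2*BW) = 1500 / (2 * 8.6e3) = 0.0872 m = 8.72 cm

8.72 cm


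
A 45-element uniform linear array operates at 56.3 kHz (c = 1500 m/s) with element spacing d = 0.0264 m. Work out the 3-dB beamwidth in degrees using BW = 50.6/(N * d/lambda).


1.13 deg


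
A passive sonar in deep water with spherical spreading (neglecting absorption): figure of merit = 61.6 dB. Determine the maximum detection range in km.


At max range FOM = TL, so 20*log10(R) = 61.6
R = 10^(61.6/20) = 1202.26 m = 1.2 km

1.2 km


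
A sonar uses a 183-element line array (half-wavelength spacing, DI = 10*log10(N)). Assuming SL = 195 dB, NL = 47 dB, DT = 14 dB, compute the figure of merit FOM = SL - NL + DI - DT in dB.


156.62 dB


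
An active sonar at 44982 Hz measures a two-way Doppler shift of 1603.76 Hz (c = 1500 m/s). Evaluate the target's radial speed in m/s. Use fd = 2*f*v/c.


From fd = 2*f*v/c, v = c*fd/(2*f) = 1500 * 1603.76 / (2*44982) = 26.74

26.74 m/s


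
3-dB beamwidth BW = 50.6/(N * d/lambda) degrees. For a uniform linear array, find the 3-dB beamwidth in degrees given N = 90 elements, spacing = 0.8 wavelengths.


BW = 50.6 / (90 * 0.8) = 50.6 / 72.0 = 0.7

0.7 deg


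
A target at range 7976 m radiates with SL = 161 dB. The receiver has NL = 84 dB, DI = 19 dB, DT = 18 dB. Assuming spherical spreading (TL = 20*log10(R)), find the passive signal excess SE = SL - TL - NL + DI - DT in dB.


Step 1: TL = 20*log10(7976) = 78.04 dB
Step 2: SE = 161 - 78.04 - 84 + 19 - 18 = -0.04

-0.04 dB


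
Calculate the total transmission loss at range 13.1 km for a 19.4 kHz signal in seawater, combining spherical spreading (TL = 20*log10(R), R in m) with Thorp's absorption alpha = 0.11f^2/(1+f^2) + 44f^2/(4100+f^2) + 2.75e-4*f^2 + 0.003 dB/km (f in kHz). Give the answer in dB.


133.64 dB


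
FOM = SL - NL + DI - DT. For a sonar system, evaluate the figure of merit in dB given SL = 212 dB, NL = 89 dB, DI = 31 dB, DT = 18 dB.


FOM = SL - NL + DI - DT = 212 - 89 + 31 - 18 = 136

136 dB


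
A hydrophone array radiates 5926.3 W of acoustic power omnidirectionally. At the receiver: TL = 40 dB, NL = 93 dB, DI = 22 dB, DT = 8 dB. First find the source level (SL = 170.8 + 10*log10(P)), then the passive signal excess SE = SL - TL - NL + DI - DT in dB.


Step 1: SL = 170.8 + 10*log10(5926.3) = 208.53 dB
Step 2: SE = SL - TL - NL + DI - DT = 208.53 - 40 - 93 + 22 - 8 = 89.53

89.53 dB


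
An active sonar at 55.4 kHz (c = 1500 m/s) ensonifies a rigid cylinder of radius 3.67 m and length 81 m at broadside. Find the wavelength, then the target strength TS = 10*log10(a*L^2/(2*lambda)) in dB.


Step 1: lambda = c/f = 1500/55400 = 0.02708 m
Step 2: TS = 10*log10(a*L^2/(2*lambda)) = 10*log10(3.67*81^2/(2*0.02708)) = 56.48

56.48 dB


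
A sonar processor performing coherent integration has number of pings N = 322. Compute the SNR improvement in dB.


25.08 dB


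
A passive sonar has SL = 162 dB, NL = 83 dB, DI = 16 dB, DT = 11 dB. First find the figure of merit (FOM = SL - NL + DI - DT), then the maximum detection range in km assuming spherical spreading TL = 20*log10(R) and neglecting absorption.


Step 1: FOM = SL - NL + DI - DT = 162 - 83 + 16 - 11 = 84 dB
Step 2: at max range FOM = TL = 20*log10(R), so R = 10^(84/20) = 15848.93 m = 15.85 km

15.85 km


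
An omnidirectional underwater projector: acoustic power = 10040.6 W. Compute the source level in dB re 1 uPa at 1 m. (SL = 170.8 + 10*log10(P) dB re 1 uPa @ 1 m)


SL = 170.8 + 10*log10(10040.6) = 170.8 + 40.02 = 210.82

210.82 dB


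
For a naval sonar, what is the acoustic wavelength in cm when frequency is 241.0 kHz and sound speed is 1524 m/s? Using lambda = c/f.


lambda = c/f = 1524 / 241000 = 0.0063 m = 0.63 cm

0.63 cm


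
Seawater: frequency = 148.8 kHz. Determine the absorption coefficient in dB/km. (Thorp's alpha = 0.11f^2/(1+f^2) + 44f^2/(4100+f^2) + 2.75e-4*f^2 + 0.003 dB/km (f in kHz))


43.327 dB/km


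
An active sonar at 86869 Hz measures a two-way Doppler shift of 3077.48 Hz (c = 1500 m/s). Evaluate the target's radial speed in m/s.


From fd = 2*f*v/c, v = c*fd/(2*f) = 1500 * 3077.48 / (2*86869) = 26.57

26.57 m/s


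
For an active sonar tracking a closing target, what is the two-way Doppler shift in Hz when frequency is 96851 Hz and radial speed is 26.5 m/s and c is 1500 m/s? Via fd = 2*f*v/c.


3422.07 Hz


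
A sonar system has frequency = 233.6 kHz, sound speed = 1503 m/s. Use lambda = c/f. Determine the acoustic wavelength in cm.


lambda = c/f = 1503 / 233600 = 0.0064 m = 0.64 cm

0.64 cm


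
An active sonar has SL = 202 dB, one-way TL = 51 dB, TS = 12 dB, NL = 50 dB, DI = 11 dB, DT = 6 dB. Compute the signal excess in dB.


SE = SL - 2*TL + TS - NL + DI - DT = 202 - 2*51 + (12) - 50 + 11 - 6 = 67

67 dB


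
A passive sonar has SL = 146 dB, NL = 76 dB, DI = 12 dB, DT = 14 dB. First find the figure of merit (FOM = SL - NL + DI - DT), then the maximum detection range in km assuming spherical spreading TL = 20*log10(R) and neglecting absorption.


Step 1: FOM = SL - NL + DI - DT = 146 - 76 + 12 - 14 = 68 dB
Step 2: at max range FOM = TL = 20*log10(R), so R = 10^(68/20) = 2511.89 m = 2.51 km

2.51 km


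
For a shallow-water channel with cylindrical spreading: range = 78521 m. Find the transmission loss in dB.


TL = 10*log10(78521) = 48.95

48.95 dB


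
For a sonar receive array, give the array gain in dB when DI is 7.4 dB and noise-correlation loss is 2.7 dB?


4.7 dB


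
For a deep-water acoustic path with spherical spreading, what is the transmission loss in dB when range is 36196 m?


TL = 20*log10(36196) = 91.17

91.17 dB


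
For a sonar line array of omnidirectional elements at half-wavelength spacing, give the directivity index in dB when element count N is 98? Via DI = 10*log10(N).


DI = 10*log10(98) = 19.91

19.91 dB


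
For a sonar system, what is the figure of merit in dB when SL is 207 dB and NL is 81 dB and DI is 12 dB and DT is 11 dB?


127 dB


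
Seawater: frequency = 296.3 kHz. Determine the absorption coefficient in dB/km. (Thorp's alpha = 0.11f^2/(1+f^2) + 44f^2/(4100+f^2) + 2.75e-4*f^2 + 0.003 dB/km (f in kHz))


f^2 = 87793.69
alpha = 0.11*87793.69/(1+87793.69) + 44*87793.69/(4100+87793.69) + 2.75e-4*87793.69 + 0.003 = 66.293

66.293 dB/km


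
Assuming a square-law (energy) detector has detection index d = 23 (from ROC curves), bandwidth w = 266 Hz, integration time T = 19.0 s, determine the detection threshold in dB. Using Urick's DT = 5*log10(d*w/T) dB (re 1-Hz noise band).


12.54 dB


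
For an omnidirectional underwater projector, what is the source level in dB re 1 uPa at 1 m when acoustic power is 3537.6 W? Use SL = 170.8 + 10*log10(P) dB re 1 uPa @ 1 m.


206.29 dB


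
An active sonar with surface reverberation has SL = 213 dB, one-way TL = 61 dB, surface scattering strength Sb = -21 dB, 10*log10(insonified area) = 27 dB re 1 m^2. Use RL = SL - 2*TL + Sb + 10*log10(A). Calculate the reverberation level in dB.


RL = SL - 2*TL + Sb + 10*log10(A) = 213 - 2*61 + (-21) + 27 = 97

97 dB


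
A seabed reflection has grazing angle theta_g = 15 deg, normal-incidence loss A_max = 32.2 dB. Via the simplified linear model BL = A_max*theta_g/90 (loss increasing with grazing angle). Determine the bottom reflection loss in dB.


BL = A_max * theta_g / 90 = 32.2 * 15 / 90 = 5.37

5.37 dB


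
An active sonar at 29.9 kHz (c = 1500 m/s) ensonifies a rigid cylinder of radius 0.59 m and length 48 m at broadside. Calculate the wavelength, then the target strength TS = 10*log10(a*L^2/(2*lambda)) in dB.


Step 1: lambda = c/f = 1500/29900 = 0.05017 m
Step 2: TS = 10*log10(a*L^2/(2*lambda)) = 10*log10(0.59*48^2/(2*0.05017)) = 41.32

41.32 dB
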